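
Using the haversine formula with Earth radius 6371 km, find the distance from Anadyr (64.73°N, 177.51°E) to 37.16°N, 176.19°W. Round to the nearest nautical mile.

1671 nmi

Δλ = -176.19 − 177.51 = -353.70°; wrapped into (−180°, 180°]: 6.30°.
Δφ = 37.16 − 64.73 = -27.57°.
a = sin²(Δφ/2) + cos φ₁ · cos φ₂ · sin²(Δλ/2) = 0.057804.
c = 2·atan2(√a, √(1−a)) = 0.48561 rad → d = 6371·c ≈ 3093.81 km ≈ 1670.52 nmi.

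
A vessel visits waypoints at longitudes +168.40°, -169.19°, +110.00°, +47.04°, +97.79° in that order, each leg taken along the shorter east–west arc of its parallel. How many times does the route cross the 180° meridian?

2

Leg 1: +168.40° → -169.19°, shortest Δλ = 22.41° (east) — crosses 180°.
Leg 2: -169.19° → +110.00°, shortest Δλ = -80.81° (west) — crosses 180°.
Leg 3: +110.00° → +47.04°, shortest Δλ = -62.96° (west) — does not cross 180°.
Leg 4: +47.04° → +97.79°, shortest Δλ = 50.75° (east) — does not cross 180°.
Total crossings: 2.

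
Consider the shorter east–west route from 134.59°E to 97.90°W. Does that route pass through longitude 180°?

Yes

Naïve |-97.90 − 134.59| = 232.49° > 180°, so the shorter arc goes the other way round — across 180°.
Signed shortest Δλ = ((-97.90 − 134.59 + 180) mod 360) − 180 = 127.51°.
Going east by 127.51° from +134.59° passes through 180° before reaching -97.90°.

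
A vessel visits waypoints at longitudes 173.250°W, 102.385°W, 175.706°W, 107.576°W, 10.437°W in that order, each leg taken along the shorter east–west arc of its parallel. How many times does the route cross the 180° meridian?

Leg 1: -173.250° → -102.385°, shortest Δλ = 70.865° (east) — does not cross 180°.
Leg 2: -102.385° → -175.706°, shortest Δλ = -73.321° (west) — does not cross 180°.
Leg 3: -175.706° → -107.576°, shortest Δλ = 68.13° (east) — does not cross 180°.
Leg 4: -107.576° → -10.437°, shortest Δλ = 97.139° (east) — does not cross 180°.
Total crossings: 0.

0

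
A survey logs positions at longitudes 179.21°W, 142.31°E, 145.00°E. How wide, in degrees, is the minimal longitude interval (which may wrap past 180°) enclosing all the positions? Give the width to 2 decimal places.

Sort the longitudes: -179.21°, +142.31°, +145.00°.
Eastward gaps between consecutive values (wrapping around): 321.52°, 2.69°, 35.79°.
Largest gap = 321.52° ⇒ minimal covering band is its complement: 360° − 321.52° = 38.48°.
Band runs from +142.31° eastward to -179.21°, crossing the antimeridian.

38.48°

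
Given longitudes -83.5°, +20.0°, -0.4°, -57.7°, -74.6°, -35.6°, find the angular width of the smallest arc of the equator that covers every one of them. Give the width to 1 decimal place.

103.5°

Sort the longitudes: -83.5°, -74.6°, -57.7°, -35.6°, -0.4°, +20.0°.
Eastward gaps between consecutive values (wrapping around): 8.9°, 16.9°, 22.1°, 35.2°, 20.4°, 256.5°.
Largest gap = 256.5° ⇒ minimal covering band is its complement: 360° − 256.5° = 103.5°.
Band runs from -83.5° eastward to +20.0°.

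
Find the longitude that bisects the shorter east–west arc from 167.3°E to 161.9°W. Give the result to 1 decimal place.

Signed shortest Δλ from +167.3° to -161.9° is +30.8°.
Midpoint longitude = +167.3° + (+30.8°)/2 = +167.3° + 15.4° = +182.7°.
Normalise into (−180°, 180°]: -177.3°.
(The naïve average (+167.3 + -161.9)/2 = 2.7° is on the wrong side of the globe.)

177.3°W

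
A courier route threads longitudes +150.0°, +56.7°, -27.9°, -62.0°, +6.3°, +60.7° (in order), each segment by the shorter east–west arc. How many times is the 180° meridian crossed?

0

Leg 1: +150.0° → +56.7°, shortest Δλ = -93.3° (west) — does not cross 180°.
Leg 2: +56.7° → -27.9°, shortest Δλ = -84.6° (west) — does not cross 180°.
Leg 3: -27.9° → -62.0°, shortest Δλ = -34.1° (west) — does not cross 180°.
Leg 4: -62.0° → +6.3°, shortest Δλ = 68.3° (east) — does not cross 180°.
Leg 5: +6.3° → +60.7°, shortest Δλ = 54.4° (east) — does not cross 180°.
Total crossings: 0.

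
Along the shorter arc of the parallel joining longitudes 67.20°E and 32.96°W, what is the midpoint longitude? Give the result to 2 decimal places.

Signed shortest Δλ from +67.20° to -32.96° is -100.16°.
Midpoint longitude = +67.20° + (-100.16°)/2 = +67.20° − 50.08° = +17.12°.

17.12°E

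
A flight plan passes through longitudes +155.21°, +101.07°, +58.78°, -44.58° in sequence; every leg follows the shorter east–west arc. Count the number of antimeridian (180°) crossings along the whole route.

0

Leg 1: +155.21° → +101.07°, shortest Δλ = -54.14° (west) — does not cross 180°.
Leg 2: +101.07° → +58.78°, shortest Δλ = -42.29° (west) — does not cross 180°.
Leg 3: +58.78° → -44.58°, shortest Δλ = -103.36° (west) — does not cross 180°.
Total crossings: 0.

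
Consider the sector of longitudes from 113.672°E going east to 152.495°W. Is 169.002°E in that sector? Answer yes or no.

Yes

Band width going east from +113.672° to -152.495°: ((-152.495 − 113.672) mod 360) = 93.833°.
Offset of +169.002° east of the west edge: ((169.002 − 113.672) mod 360) = 55.330°.
55.330° ≤ 93.833° ⇒ inside.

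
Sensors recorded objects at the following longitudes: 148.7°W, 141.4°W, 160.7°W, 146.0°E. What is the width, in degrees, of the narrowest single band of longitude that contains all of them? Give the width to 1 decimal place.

Sort the longitudes: -160.7°, -148.7°, -141.4°, +146.0°.
Eastward gaps between consecutive values (wrapping around): 12.0°, 7.3°, 287.4°, 53.3°.
Largest gap = 287.4° ⇒ minimal covering band is its complement: 360° − 287.4° = 72.6°.
Band runs from +146.0° eastward to -141.4°, crossing the antimeridian.

72.6°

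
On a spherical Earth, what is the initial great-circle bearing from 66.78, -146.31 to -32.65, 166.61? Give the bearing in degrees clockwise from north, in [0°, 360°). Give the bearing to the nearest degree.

Δλ = 166.61 − -146.31 = 312.92°; wrapped into (−180°, 180°]: -47.08°.
θ = atan2( sin Δλ · cos φ₂ , cos φ₁ · sin φ₂ − sin φ₁ · cos φ₂ · cos Δλ )
  = atan2(-0.61659, -0.73963) = -140.184° → normalised to [0°, 360°): 219.816°.

220°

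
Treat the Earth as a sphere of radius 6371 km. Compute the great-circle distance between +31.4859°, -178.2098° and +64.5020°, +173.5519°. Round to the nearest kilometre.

Δλ = 173.5519 − -178.2098 = 351.7617°; wrapped into (−180°, 180°]: -8.2383°.
Δφ = 64.5020 − 31.4859 = 33.0161°.
a = sin²(Δφ/2) + cos φ₁ · cos φ₂ · sin²(Δλ/2) = 0.082635.
c = 2·atan2(√a, √(1−a)) = 0.58316 rad → d = 6371·c ≈ 3715.28 km.

3715 km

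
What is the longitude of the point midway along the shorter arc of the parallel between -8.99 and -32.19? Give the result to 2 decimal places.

Signed shortest Δλ from -8.99° to -32.19° is -23.20°.
Midpoint longitude = -8.99° + (-23.20°)/2 = -8.99° − 11.60° = -20.59°.

-20.59°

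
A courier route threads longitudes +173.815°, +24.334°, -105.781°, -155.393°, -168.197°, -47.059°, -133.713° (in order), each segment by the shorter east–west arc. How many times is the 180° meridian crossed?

Leg 1: +173.815° → +24.334°, shortest Δλ = -149.481° (west) — does not cross 180°.
Leg 2: +24.334° → -105.781°, shortest Δλ = -130.115° (west) — does not cross 180°.
Leg 3: -105.781° → -155.393°, shortest Δλ = -49.612° (west) — does not cross 180°.
Leg 4: -155.393° → -168.197°, shortest Δλ = -12.804° (west) — does not cross 180°.
Leg 5: -168.197° → -47.059°, shortest Δλ = 121.138° (east) — does not cross 180°.
Leg 6: -47.059° → -133.713°, shortest Δλ = -86.654° (west) — does not cross 180°.
Total crossings: 0.

0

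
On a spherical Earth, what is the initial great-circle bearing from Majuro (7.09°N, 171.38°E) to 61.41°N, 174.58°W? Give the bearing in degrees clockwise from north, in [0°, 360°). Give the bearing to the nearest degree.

8°

Δλ = -174.58 − 171.38 = -345.96°; wrapped into (−180°, 180°]: 14.04°.
θ = atan2( sin Δλ · cos φ₂ , cos φ₁ · sin φ₂ − sin φ₁ · cos φ₂ · cos Δλ )
  = atan2(0.11609, 0.81405) = 8.116° → normalised to [0°, 360°): 8.116°.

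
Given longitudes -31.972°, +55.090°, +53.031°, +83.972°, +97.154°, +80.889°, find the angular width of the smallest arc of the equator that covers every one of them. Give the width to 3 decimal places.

Sort the longitudes: -31.972°, +53.031°, +55.090°, +80.889°, +83.972°, +97.154°.
Eastward gaps between consecutive values (wrapping around): 85.003°, 2.059°, 25.799°, 3.083°, 13.182°, 230.874°.
Largest gap = 230.874° ⇒ minimal covering band is its complement: 360° − 230.874° = 129.126°.
Band runs from -31.972° eastward to +97.154°.

129.126°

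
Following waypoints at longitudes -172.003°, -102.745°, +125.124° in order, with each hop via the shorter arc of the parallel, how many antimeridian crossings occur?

1

Leg 1: -172.003° → -102.745°, shortest Δλ = 69.258° (east) — does not cross 180°.
Leg 2: -102.745° → +125.124°, shortest Δλ = -132.131° (west) — crosses 180°.
Total crossings: 1.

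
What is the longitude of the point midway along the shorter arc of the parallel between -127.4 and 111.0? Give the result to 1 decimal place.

Signed shortest Δλ from -127.4° to +111.0° is -121.6°.
Midpoint longitude = -127.4° + (-121.6°)/2 = -127.4° − 60.8° = -188.2°.
Normalise into (−180°, 180°]: +171.8°.
(The naïve average (-127.4 + +111.0)/2 = -8.2° is on the wrong side of the globe.)

+171.8°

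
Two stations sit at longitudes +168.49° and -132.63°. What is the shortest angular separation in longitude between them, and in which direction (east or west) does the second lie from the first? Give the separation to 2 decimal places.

Raw difference: -132.63 − 168.49 = -301.12°.
Normalise into (−180°, 180°]: -301.12° + 360° = 58.88°.
Positive ⇒ the second point lies to the east; separation 58.88°.

58.88° east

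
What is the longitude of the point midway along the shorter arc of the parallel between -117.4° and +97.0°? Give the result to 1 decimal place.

Signed shortest Δλ from -117.4° to +97.0° is -145.6°.
Midpoint longitude = -117.4° + (-145.6°)/2 = -117.4° − 72.8° = -190.2°.
Normalise into (−180°, 180°]: +169.8°.
(The naïve average (-117.4 + +97.0)/2 = -10.2° is on the wrong side of the globe.)

+169.8°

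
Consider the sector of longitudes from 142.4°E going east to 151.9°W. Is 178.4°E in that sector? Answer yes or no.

Band width going east from +142.4° to -151.9°: ((-151.9 − 142.4) mod 360) = 65.7°.
Offset of +178.4° east of the west edge: ((178.4 − 142.4) mod 360) = 36.0°.
36.0° ≤ 65.7° ⇒ inside.

Yes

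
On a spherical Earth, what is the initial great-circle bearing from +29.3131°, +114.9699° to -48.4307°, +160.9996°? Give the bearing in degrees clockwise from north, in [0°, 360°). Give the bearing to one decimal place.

Δλ = 160.9996 − 114.9699 = 46.0297°.
θ = atan2( sin Δλ · cos φ₂ , cos φ₁ · sin φ₂ − sin φ₁ · cos φ₂ · cos Δλ )
  = atan2(0.47754, -0.87790) = 151.456° → normalised to [0°, 360°): 151.456°.

151.5°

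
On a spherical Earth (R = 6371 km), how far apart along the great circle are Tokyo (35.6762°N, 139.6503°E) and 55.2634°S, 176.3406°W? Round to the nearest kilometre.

10943 km

Δλ = -176.3406 − 139.6503 = -315.9909°; wrapped into (−180°, 180°]: 44.0091°.
Δφ = -55.2634 − 35.6762 = -90.9396°.
a = sin²(Δφ/2) + cos φ₁ · cos φ₂ · sin²(Δλ/2) = 0.573179.
c = 2·atan2(√a, √(1−a)) = 1.71768 rad → d = 6371·c ≈ 10943.35 km.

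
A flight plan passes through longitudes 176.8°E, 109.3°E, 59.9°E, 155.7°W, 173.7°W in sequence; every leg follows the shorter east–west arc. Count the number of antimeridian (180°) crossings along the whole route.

1

Leg 1: +176.8° → +109.3°, shortest Δλ = -67.5° (west) — does not cross 180°.
Leg 2: +109.3° → +59.9°, shortest Δλ = -49.4° (west) — does not cross 180°.
Leg 3: +59.9° → -155.7°, shortest Δλ = 144.4° (east) — crosses 180°.
Leg 4: -155.7° → -173.7°, shortest Δλ = -18.0° (west) — does not cross 180°.
Total crossings: 1.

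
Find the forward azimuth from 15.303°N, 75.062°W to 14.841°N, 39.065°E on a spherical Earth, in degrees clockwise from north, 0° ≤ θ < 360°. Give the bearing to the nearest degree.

68°

Δλ = 39.065 − -75.062 = 114.127°.
θ = atan2( sin Δλ · cos φ₂ , cos φ₁ · sin φ₂ − sin φ₁ · cos φ₂ · cos Δλ )
  = atan2(0.88220, 0.35134) = 68.285° → normalised to [0°, 360°): 68.285°.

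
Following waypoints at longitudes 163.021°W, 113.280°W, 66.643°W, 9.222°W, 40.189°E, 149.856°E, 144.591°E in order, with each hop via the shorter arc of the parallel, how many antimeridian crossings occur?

0

Leg 1: -163.021° → -113.280°, shortest Δλ = 49.741° (east) — does not cross 180°.
Leg 2: -113.280° → -66.643°, shortest Δλ = 46.637° (east) — does not cross 180°.
Leg 3: -66.643° → -9.222°, shortest Δλ = 57.421° (east) — does not cross 180°.
Leg 4: -9.222° → +40.189°, shortest Δλ = 49.411° (east) — does not cross 180°.
Leg 5: +40.189° → +149.856°, shortest Δλ = 109.667° (east) — does not cross 180°.
Leg 6: +149.856° → +144.591°, shortest Δλ = -5.265° (west) — does not cross 180°.
Total crossings: 0.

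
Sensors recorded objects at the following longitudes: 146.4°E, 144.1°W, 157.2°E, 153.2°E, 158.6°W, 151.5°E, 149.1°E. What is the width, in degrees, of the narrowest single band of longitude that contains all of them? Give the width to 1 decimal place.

Sort the longitudes: -158.6°, -144.1°, +146.4°, +149.1°, +151.5°, +153.2°, +157.2°.
Eastward gaps between consecutive values (wrapping around): 14.5°, 290.5°, 2.7°, 2.4°, 1.7°, 4.0°, 44.2°.
Largest gap = 290.5° ⇒ minimal covering band is its complement: 360° − 290.5° = 69.5°.
Band runs from +146.4° eastward to -144.1°, crossing the antimeridian.

69.5°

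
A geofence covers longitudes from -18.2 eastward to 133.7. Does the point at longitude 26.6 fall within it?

Band width going east from -18.2° to +133.7°: ((133.7 − -18.2) mod 360) = 151.9°.
Offset of +26.6° east of the west edge: ((26.6 − -18.2) mod 360) = 44.8°.
44.8° ≤ 151.9° ⇒ inside.

Yes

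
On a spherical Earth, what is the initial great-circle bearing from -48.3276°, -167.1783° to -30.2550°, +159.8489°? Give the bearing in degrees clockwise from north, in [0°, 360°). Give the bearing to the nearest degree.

Δλ = 159.8489 − -167.1783 = 327.0272°; wrapped into (−180°, 180°]: -32.9728°.
θ = atan2( sin Δλ · cos φ₂ , cos φ₁ · sin φ₂ − sin φ₁ · cos φ₂ · cos Δλ )
  = atan2(-0.47011, 0.20630) = -66.307° → normalised to [0°, 360°): 293.693°.

294°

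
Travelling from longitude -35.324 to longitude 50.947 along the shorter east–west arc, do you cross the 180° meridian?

Signed shortest Δλ = ((50.947 − -35.324 + 180) mod 360) − 180 = 86.271°.
Going east by 86.271° from -35.324° reaches +50.947° without touching 180°.

No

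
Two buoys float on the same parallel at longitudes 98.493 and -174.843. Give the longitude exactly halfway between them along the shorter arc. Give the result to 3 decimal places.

Signed shortest Δλ from +98.493° to -174.843° is +86.664°.
Midpoint longitude = +98.493° + (+86.664°)/2 = +98.493° + 43.332° = +141.825°.
(The naïve average (+98.493 + -174.843)/2 = -38.175° is on the wrong side of the globe.)

+141.825°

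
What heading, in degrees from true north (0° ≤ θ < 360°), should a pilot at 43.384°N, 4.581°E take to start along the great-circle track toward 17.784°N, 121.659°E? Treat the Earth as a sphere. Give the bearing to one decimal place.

58.5°

Δλ = 121.659 − 4.581 = 117.078°.
θ = atan2( sin Δλ · cos φ₂ , cos φ₁ · sin φ₂ − sin φ₁ · cos φ₂ · cos Δλ )
  = atan2(0.84784, 0.51971) = 58.493° → normalised to [0°, 360°): 58.493°.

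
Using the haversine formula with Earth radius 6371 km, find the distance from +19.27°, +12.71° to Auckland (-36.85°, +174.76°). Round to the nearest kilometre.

Δλ = 174.76 − 12.71 = 162.05°.
Δφ = -36.85 − 19.27 = -56.12°.
a = sin²(Δφ/2) + cos φ₁ · cos φ₂ · sin²(Δλ/2) = 0.958264.
c = 2·atan2(√a, √(1−a)) = 2.73011 rad → d = 6371·c ≈ 17393.53 km.

17394 km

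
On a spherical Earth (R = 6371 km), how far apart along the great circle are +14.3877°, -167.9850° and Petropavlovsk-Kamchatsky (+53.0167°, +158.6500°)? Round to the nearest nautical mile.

Δλ = 158.6500 − -167.9850 = 326.6350°; wrapped into (−180°, 180°]: -33.3650°.
Δφ = 53.0167 − 14.3877 = 38.6290°.
a = sin²(Δφ/2) + cos φ₁ · cos φ₂ · sin²(Δλ/2) = 0.157418.
c = 2·atan2(√a, √(1−a)) = 0.81597 rad → d = 6371·c ≈ 5198.53 km ≈ 2806.98 nmi.

2807 nmi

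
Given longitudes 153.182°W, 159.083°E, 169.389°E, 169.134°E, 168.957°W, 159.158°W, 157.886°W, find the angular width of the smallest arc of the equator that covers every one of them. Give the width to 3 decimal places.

47.735°

Sort the longitudes: -168.957°, -159.158°, -157.886°, -153.182°, +159.083°, +169.134°, +169.389°.
Eastward gaps between consecutive values (wrapping around): 9.799°, 1.272°, 4.704°, 312.265°, 10.051°, 0.255°, 21.654°.
Largest gap = 312.265° ⇒ minimal covering band is its complement: 360° − 312.265° = 47.735°.
Band runs from +159.083° eastward to -153.182°, crossing the antimeridian.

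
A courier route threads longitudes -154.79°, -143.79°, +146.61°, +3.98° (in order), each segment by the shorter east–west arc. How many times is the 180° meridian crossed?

Leg 1: -154.79° → -143.79°, shortest Δλ = 11.0° (east) — does not cross 180°.
Leg 2: -143.79° → +146.61°, shortest Δλ = -69.6° (west) — crosses 180°.
Leg 3: +146.61° → +3.98°, shortest Δλ = -142.63° (west) — does not cross 180°.
Total crossings: 1.

1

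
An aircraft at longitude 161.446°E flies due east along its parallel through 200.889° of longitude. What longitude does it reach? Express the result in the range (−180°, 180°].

2.335°E

Start at +161.446°; shift +200.889° → +362.335°.
+362.335° lies outside (−180°, 180°]; subtract 360° → +2.335°.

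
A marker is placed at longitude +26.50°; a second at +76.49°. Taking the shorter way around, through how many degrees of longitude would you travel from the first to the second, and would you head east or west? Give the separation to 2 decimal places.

Raw difference: 76.49 − 26.50 = 49.99°.
Normalise into (−180°, 180°]: 49.99° stays 49.99°.
Positive ⇒ the second point lies to the east; separation 49.99°.

49.99° east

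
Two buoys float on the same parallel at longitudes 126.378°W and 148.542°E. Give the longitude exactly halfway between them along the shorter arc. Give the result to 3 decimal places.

168.918°W

Signed shortest Δλ from -126.378° to +148.542° is -85.080°.
Midpoint longitude = -126.378° + (-85.080°)/2 = -126.378° − 42.540° = -168.918°.
(The naïve average (-126.378 + +148.542)/2 = 11.082° is on the wrong side of the globe.)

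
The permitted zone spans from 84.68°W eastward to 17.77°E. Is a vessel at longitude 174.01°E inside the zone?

Band width going east from -84.68° to +17.77°: ((17.77 − -84.68) mod 360) = 102.45°.
Offset of +174.01° east of the west edge: ((174.01 − -84.68) mod 360) = 258.69°.
258.69° > 102.45° ⇒ outside.

No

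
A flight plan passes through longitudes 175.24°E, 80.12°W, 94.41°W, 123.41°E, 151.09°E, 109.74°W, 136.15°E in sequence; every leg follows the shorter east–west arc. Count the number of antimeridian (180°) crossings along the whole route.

Leg 1: +175.24° → -80.12°, shortest Δλ = 104.64° (east) — crosses 180°.
Leg 2: -80.12° → -94.41°, shortest Δλ = -14.29° (west) — does not cross 180°.
Leg 3: -94.41° → +123.41°, shortest Δλ = -142.18° (west) — crosses 180°.
Leg 4: +123.41° → +151.09°, shortest Δλ = 27.68° (east) — does not cross 180°.
Leg 5: +151.09° → -109.74°, shortest Δλ = 99.17° (east) — crosses 180°.
Leg 6: -109.74° → +136.15°, shortest Δλ = -114.11° (west) — crosses 180°.
Total crossings: 4.

4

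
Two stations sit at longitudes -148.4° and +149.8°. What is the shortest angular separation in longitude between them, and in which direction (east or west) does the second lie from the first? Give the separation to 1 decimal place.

61.8° west

Raw difference: 149.8 − -148.4 = 298.2°.
Normalise into (−180°, 180°]: 298.2° − 360° = -61.8°.
Negative ⇒ the second point lies to the west; separation 61.8°.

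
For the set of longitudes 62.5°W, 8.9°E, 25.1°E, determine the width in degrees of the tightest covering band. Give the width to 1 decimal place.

87.6°

Sort the longitudes: -62.5°, +8.9°, +25.1°.
Eastward gaps between consecutive values (wrapping around): 71.4°, 16.2°, 272.4°.
Largest gap = 272.4° ⇒ minimal covering band is its complement: 360° − 272.4° = 87.6°.
Band runs from -62.5° eastward to +25.1°.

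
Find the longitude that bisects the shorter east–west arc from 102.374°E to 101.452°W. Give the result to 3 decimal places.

Signed shortest Δλ from +102.374° to -101.452° is +156.174°.
Midpoint longitude = +102.374° + (+156.174°)/2 = +102.374° + 78.087° = +180.461°.
Normalise into (−180°, 180°]: -179.539°.
(The naïve average (+102.374 + -101.452)/2 = 0.461° is on the wrong side of the globe.)

179.539°W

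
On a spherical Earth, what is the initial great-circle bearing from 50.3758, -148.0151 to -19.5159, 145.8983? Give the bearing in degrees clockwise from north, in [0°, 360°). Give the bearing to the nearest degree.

Δλ = 145.8983 − -148.0151 = 293.9134°; wrapped into (−180°, 180°]: -66.0866°.
θ = atan2( sin Δλ · cos φ₂ , cos φ₁ · sin φ₂ − sin φ₁ · cos φ₂ · cos Δλ )
  = atan2(-0.86164, -0.50734) = -120.490° → normalised to [0°, 360°): 239.510°.

240°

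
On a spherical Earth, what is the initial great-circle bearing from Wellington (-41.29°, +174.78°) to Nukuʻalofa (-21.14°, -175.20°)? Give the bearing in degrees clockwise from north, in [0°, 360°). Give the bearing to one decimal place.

25.8°

Δλ = -175.20 − 174.78 = -349.98°; wrapped into (−180°, 180°]: 10.02°.
θ = atan2( sin Δλ · cos φ₂ , cos φ₁ · sin φ₂ − sin φ₁ · cos φ₂ · cos Δλ )
  = atan2(0.16228, 0.33509) = 25.841° → normalised to [0°, 360°): 25.841°.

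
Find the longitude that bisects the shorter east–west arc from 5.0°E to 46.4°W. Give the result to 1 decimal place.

Signed shortest Δλ from +5.0° to -46.4° is -51.4°.
Midpoint longitude = +5.0° + (-51.4°)/2 = +5.0° − 25.7° = -20.7°.

20.7°W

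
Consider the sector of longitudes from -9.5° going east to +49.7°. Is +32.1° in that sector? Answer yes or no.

Yes

Band width going east from -9.5° to +49.7°: ((49.7 − -9.5) mod 360) = 59.2°.
Offset of +32.1° east of the west edge: ((32.1 − -9.5) mod 360) = 41.6°.
41.6° ≤ 59.2° ⇒ inside.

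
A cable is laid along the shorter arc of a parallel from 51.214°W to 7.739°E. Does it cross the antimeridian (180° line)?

Signed shortest Δλ = ((7.739 − -51.214 + 180) mod 360) − 180 = 58.953°.
Going east by 58.953° from -51.214° reaches +7.739° without touching 180°.

No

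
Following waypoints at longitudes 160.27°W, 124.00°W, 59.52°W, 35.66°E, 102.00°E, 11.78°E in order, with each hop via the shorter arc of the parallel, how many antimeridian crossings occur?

0

Leg 1: -160.27° → -124.00°, shortest Δλ = 36.27° (east) — does not cross 180°.
Leg 2: -124.00° → -59.52°, shortest Δλ = 64.48° (east) — does not cross 180°.
Leg 3: -59.52° → +35.66°, shortest Δλ = 95.18° (east) — does not cross 180°.
Leg 4: +35.66° → +102.00°, shortest Δλ = 66.34° (east) — does not cross 180°.
Leg 5: +102.00° → +11.78°, shortest Δλ = -90.22° (west) — does not cross 180°.
Total crossings: 0.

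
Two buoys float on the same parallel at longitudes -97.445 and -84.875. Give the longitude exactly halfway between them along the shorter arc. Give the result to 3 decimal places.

-91.160°

Signed shortest Δλ from -97.445° to -84.875° is +12.570°.
Midpoint longitude = -97.445° + (+12.570°)/2 = -97.445° + 6.285° = -91.160°.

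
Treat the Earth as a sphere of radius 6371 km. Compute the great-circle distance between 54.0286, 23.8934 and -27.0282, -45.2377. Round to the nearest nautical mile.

Δλ = -45.2377 − 23.8934 = -69.1311°.
Δφ = -27.0282 − 54.0286 = -81.0568°.
a = sin²(Δφ/2) + cos φ₁ · cos φ₂ · sin²(Δλ/2) = 0.590692.
c = 2·atan2(√a, √(1−a)) = 1.75319 rad → d = 6371·c ≈ 11169.57 km ≈ 6031.09 nmi.

6031 nmi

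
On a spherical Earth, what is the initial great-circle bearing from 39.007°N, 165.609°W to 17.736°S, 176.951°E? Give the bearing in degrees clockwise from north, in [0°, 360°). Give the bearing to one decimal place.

199.4°

Δλ = 176.951 − -165.609 = 342.560°; wrapped into (−180°, 180°]: -17.440°.
θ = atan2( sin Δλ · cos φ₂ , cos φ₁ · sin φ₂ − sin φ₁ · cos φ₂ · cos Δλ )
  = atan2(-0.28546, -0.80866) = -160.557° → normalised to [0°, 360°): 199.443°.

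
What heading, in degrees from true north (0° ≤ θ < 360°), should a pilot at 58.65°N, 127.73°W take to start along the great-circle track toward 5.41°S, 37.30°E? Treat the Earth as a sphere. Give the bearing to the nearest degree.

18°

Δλ = 37.30 − -127.73 = 165.03°.
θ = atan2( sin Δλ · cos φ₂ , cos φ₁ · sin φ₂ − sin φ₁ · cos φ₂ · cos Δλ )
  = atan2(0.25716, 0.77229) = 18.417° → normalised to [0°, 360°): 18.417°.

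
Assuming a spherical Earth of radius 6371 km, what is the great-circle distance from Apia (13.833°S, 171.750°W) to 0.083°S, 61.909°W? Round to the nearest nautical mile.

6558 nmi

Δλ = -61.909 − -171.750 = 109.841°.
Δφ = -0.083 − -13.833 = 13.750°.
a = sin²(Δφ/2) + cos φ₁ · cos φ₂ · sin²(Δλ/2) = 0.664610.
c = 2·atan2(√a, √(1−a)) = 1.90627 rad → d = 6371·c ≈ 12144.87 km ≈ 6557.71 nmi.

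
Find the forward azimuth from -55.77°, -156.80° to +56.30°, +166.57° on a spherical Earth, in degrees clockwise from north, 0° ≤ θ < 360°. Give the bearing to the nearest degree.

Δλ = 166.57 − -156.80 = 323.37°; wrapped into (−180°, 180°]: -36.63°.
θ = atan2( sin Δλ · cos φ₂ , cos φ₁ · sin φ₂ − sin φ₁ · cos φ₂ · cos Δλ )
  = atan2(-0.33105, 0.83613) = -21.600° → normalised to [0°, 360°): 338.400°.

338°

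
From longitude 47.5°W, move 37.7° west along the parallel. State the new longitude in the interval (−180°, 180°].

85.2°W

Start at -47.5°; shift −37.7° → -85.2°.
-85.2° already lies in (−180°, 180°].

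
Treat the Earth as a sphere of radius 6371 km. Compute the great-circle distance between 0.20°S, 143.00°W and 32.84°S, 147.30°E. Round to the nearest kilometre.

8110 km

Δλ = 147.30 − -143.00 = 290.30°; wrapped into (−180°, 180°]: -69.70°.
Δφ = -32.84 − -0.20 = -32.64°.
a = sin²(Δφ/2) + cos φ₁ · cos φ₂ · sin²(Δλ/2) = 0.353309.
c = 2·atan2(√a, √(1−a)) = 1.27303 rad → d = 6371·c ≈ 8110.49 km.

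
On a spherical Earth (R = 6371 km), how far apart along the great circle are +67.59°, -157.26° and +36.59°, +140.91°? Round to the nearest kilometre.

5107 km

Δλ = 140.91 − -157.26 = 298.17°; wrapped into (−180°, 180°]: -61.83°.
Δφ = 36.59 − 67.59 = -31.00°.
a = sin²(Δφ/2) + cos φ₁ · cos φ₂ · sin²(Δλ/2) = 0.152213.
c = 2·atan2(√a, √(1−a)) = 0.80158 rad → d = 6371·c ≈ 5106.85 km.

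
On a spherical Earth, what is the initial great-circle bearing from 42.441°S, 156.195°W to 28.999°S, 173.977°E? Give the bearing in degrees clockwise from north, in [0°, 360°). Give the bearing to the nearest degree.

Δλ = 173.977 − -156.195 = 330.172°; wrapped into (−180°, 180°]: -29.828°.
θ = atan2( sin Δλ · cos φ₂ , cos φ₁ · sin φ₂ − sin φ₁ · cos φ₂ · cos Δλ )
  = atan2(-0.43504, 0.15427) = -70.475° → normalised to [0°, 360°): 289.525°.

290°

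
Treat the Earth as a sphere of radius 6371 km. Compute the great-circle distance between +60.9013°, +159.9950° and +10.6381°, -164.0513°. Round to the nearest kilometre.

6311 km

Δλ = -164.0513 − 159.9950 = -324.0463°; wrapped into (−180°, 180°]: 35.9537°.
Δφ = 10.6381 − 60.9013 = -50.2632°.
a = sin²(Δφ/2) + cos φ₁ · cos φ₂ · sin²(Δλ/2) = 0.225896.
c = 2·atan2(√a, √(1−a)) = 0.99058 rad → d = 6371·c ≈ 6310.97 km.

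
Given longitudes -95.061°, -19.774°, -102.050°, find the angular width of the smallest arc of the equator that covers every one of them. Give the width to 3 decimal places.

82.276°

Sort the longitudes: -102.050°, -95.061°, -19.774°.
Eastward gaps between consecutive values (wrapping around): 6.989°, 75.287°, 277.724°.
Largest gap = 277.724° ⇒ minimal covering band is its complement: 360° − 277.724° = 82.276°.
Band runs from -102.050° eastward to -19.774°.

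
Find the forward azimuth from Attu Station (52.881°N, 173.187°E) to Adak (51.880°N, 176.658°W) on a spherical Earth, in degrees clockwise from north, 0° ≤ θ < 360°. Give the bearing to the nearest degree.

Δλ = -176.658 − 173.187 = -349.845°; wrapped into (−180°, 180°]: 10.155°.
θ = atan2( sin Δλ · cos φ₂ , cos φ₁ · sin φ₂ − sin φ₁ · cos φ₂ · cos Δλ )
  = atan2(0.10884, -0.00976) = 95.124° → normalised to [0°, 360°): 95.124°.

95°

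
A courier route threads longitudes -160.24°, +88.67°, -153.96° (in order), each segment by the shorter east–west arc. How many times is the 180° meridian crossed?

2

Leg 1: -160.24° → +88.67°, shortest Δλ = -111.09° (west) — crosses 180°.
Leg 2: +88.67° → -153.96°, shortest Δλ = 117.37° (east) — crosses 180°.
Total crossings: 2.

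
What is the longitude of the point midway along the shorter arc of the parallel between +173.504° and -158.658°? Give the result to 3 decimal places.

Signed shortest Δλ from +173.504° to -158.658° is +27.838°.
Midpoint longitude = +173.504° + (+27.838°)/2 = +173.504° + 13.919° = +187.423°.
Normalise into (−180°, 180°]: -172.577°.
(The naïve average (+173.504 + -158.658)/2 = 7.423° is on the wrong side of the globe.)

-172.577°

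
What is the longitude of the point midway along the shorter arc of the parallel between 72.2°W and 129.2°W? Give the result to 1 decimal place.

Signed shortest Δλ from -72.2° to -129.2° is -57.0°.
Midpoint longitude = -72.2° + (-57.0°)/2 = -72.2° − 28.5° = -100.7°.

100.7°W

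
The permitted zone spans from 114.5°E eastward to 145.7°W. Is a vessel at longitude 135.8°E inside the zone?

Yes

Band width going east from +114.5° to -145.7°: ((-145.7 − 114.5) mod 360) = 99.8°.
Offset of +135.8° east of the west edge: ((135.8 − 114.5) mod 360) = 21.3°.
21.3° ≤ 99.8° ⇒ inside.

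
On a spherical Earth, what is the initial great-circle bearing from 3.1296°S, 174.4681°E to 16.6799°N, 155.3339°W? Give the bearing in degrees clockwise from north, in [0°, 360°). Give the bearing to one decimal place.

55.4°

Δλ = -155.3339 − 174.4681 = -329.8020°; wrapped into (−180°, 180°]: 30.1980°.
θ = atan2( sin Δλ · cos φ₂ , cos φ₁ · sin φ₂ − sin φ₁ · cos φ₂ · cos Δλ )
  = atan2(0.48183, 0.33180) = 55.448° → normalised to [0°, 360°): 55.448°.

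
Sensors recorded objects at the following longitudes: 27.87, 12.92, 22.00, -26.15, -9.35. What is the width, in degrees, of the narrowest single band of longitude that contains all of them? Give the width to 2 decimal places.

Sort the longitudes: -26.15°, -9.35°, +12.92°, +22.00°, +27.87°.
Eastward gaps between consecutive values (wrapping around): 16.80°, 22.27°, 9.08°, 5.87°, 305.98°.
Largest gap = 305.98° ⇒ minimal covering band is its complement: 360° − 305.98° = 54.02°.
Band runs from -26.15° eastward to +27.87°.

54.02°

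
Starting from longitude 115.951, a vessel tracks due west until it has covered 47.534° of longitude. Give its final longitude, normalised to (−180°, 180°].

+68.417°

Start at +115.951°; shift −47.534° → +68.417°.
+68.417° already lies in (−180°, 180°].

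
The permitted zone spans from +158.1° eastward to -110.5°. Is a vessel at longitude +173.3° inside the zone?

Band width going east from +158.1° to -110.5°: ((-110.5 − 158.1) mod 360) = 91.4°.
Offset of +173.3° east of the west edge: ((173.3 − 158.1) mod 360) = 15.2°.
15.2° ≤ 91.4° ⇒ inside.

Yes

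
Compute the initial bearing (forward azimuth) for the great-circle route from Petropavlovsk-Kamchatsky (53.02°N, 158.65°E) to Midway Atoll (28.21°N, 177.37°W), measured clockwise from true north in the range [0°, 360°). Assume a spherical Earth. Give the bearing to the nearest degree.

Δλ = -177.37 − 158.65 = -336.02°; wrapped into (−180°, 180°]: 23.98°.
θ = atan2( sin Δλ · cos φ₂ , cos φ₁ · sin φ₂ − sin φ₁ · cos φ₂ · cos Δλ )
  = atan2(0.35814, -0.35885) = 135.056° → normalised to [0°, 360°): 135.056°.

135°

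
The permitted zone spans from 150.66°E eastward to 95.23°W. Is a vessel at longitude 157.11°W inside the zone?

Band width going east from +150.66° to -95.23°: ((-95.23 − 150.66) mod 360) = 114.11°.
Offset of -157.11° east of the west edge: ((-157.11 − 150.66) mod 360) = 52.23°.
52.23° ≤ 114.11° ⇒ inside.

Yes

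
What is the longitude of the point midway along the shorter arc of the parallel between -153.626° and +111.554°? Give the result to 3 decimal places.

Signed shortest Δλ from -153.626° to +111.554° is -94.820°.
Midpoint longitude = -153.626° + (-94.820°)/2 = -153.626° − 47.410° = -201.036°.
Normalise into (−180°, 180°]: +158.964°.
(The naïve average (-153.626 + +111.554)/2 = -21.036° is on the wrong side of the globe.)

+158.964°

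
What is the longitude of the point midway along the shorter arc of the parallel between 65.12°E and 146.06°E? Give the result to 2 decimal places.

105.59°E

Signed shortest Δλ from +65.12° to +146.06° is +80.94°.
Midpoint longitude = +65.12° + (+80.94°)/2 = +65.12° + 40.47° = +105.59°.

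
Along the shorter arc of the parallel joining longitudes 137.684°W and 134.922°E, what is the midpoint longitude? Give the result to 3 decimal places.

178.619°E

Signed shortest Δλ from -137.684° to +134.922° is -87.394°.
Midpoint longitude = -137.684° + (-87.394°)/2 = -137.684° − 43.697° = -181.381°.
Normalise into (−180°, 180°]: +178.619°.
(The naïve average (-137.684 + +134.922)/2 = -1.381° is on the wrong side of the globe.)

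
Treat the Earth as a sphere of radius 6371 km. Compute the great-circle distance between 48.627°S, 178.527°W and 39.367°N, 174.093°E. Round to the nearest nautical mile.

5298 nmi

Δλ = 174.093 − -178.527 = 352.620°; wrapped into (−180°, 180°]: -7.380°.
Δφ = 39.367 − -48.627 = 87.994°.
a = sin²(Δφ/2) + cos φ₁ · cos φ₂ · sin²(Δλ/2) = 0.484614.
c = 2·atan2(√a, √(1−a)) = 1.54002 rad → d = 6371·c ≈ 9811.47 km ≈ 5297.77 nmi.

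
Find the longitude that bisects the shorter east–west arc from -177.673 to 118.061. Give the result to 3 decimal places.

+150.194°

Signed shortest Δλ from -177.673° to +118.061° is -64.266°.
Midpoint longitude = -177.673° + (-64.266°)/2 = -177.673° − 32.133° = -209.806°.
Normalise into (−180°, 180°]: +150.194°.
(The naïve average (-177.673 + +118.061)/2 = -29.806° is on the wrong side of the globe.)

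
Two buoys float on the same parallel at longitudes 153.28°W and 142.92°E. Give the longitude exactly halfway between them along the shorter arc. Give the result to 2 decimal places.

Signed shortest Δλ from -153.28° to +142.92° is -63.80°.
Midpoint longitude = -153.28° + (-63.80°)/2 = -153.28° − 31.90° = -185.18°.
Normalise into (−180°, 180°]: +174.82°.
(The naïve average (-153.28 + +142.92)/2 = -5.18° is on the wrong side of the globe.)

174.82°E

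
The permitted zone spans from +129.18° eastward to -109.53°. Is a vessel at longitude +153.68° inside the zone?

Yes

Band width going east from +129.18° to -109.53°: ((-109.53 − 129.18) mod 360) = 121.29°.
Offset of +153.68° east of the west edge: ((153.68 − 129.18) mod 360) = 24.50°.
24.50° ≤ 121.29° ⇒ inside.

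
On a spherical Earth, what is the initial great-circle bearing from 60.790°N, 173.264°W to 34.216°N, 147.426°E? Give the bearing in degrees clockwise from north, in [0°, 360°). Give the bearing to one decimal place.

Δλ = 147.426 − -173.264 = 320.690°; wrapped into (−180°, 180°]: -39.310°.
θ = atan2( sin Δλ · cos φ₂ , cos φ₁ · sin φ₂ − sin φ₁ · cos φ₂ · cos Δλ )
  = atan2(-0.52387, -0.28404) = -118.466° → normalised to [0°, 360°): 241.534°.

241.5°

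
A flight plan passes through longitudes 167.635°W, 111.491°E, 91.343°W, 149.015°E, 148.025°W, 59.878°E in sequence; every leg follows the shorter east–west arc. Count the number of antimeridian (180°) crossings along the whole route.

5

Leg 1: -167.635° → +111.491°, shortest Δλ = -80.874° (west) — crosses 180°.
Leg 2: +111.491° → -91.343°, shortest Δλ = 157.166° (east) — crosses 180°.
Leg 3: -91.343° → +149.015°, shortest Δλ = -119.642° (west) — crosses 180°.
Leg 4: +149.015° → -148.025°, shortest Δλ = 62.96° (east) — crosses 180°.
Leg 5: -148.025° → +59.878°, shortest Δλ = -152.097° (west) — crosses 180°.
Total crossings: 5.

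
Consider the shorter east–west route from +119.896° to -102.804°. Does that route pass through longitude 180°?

Naïve |-102.804 − 119.896| = 222.7° > 180°, so the shorter arc goes the other way round — across 180°.
Signed shortest Δλ = ((-102.804 − 119.896 + 180) mod 360) − 180 = 137.3°.
Going east by 137.3° from +119.896° passes through 180° before reaching -102.804°.

Yes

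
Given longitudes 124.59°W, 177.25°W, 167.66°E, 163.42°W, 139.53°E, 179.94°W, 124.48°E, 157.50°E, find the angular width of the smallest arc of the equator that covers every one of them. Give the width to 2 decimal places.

Sort the longitudes: -179.94°, -177.25°, -163.42°, -124.59°, +124.48°, +139.53°, +157.50°, +167.66°.
Eastward gaps between consecutive values (wrapping around): 2.69°, 13.83°, 38.83°, 249.07°, 15.05°, 17.97°, 10.16°, 12.40°.
Largest gap = 249.07° ⇒ minimal covering band is its complement: 360° − 249.07° = 110.93°.
Band runs from +124.48° eastward to -124.59°, crossing the antimeridian.

110.93°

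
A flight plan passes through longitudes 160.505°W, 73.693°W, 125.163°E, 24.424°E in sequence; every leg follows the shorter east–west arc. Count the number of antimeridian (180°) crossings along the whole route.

1

Leg 1: -160.505° → -73.693°, shortest Δλ = 86.812° (east) — does not cross 180°.
Leg 2: -73.693° → +125.163°, shortest Δλ = -161.144° (west) — crosses 180°.
Leg 3: +125.163° → +24.424°, shortest Δλ = -100.739° (west) — does not cross 180°.
Total crossings: 1.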